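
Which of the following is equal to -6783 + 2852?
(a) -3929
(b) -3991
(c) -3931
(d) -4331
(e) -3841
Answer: c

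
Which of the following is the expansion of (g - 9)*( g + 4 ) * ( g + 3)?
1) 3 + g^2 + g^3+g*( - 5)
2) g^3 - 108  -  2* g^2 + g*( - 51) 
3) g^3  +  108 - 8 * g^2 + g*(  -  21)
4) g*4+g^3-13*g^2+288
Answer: 2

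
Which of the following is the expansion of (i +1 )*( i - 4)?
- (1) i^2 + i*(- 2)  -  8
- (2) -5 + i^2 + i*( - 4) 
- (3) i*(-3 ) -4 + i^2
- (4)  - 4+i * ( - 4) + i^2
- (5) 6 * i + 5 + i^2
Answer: 3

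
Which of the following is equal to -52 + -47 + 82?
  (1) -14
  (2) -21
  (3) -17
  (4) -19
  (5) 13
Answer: 3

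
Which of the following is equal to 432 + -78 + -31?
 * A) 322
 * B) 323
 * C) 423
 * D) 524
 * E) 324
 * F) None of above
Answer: B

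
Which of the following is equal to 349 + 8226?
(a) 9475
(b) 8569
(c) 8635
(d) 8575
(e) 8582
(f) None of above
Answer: d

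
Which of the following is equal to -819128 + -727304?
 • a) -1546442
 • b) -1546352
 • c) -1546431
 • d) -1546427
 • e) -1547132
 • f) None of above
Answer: f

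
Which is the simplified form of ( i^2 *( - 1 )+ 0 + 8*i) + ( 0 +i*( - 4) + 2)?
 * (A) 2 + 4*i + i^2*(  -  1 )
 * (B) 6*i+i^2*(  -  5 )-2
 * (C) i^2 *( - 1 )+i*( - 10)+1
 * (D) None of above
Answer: A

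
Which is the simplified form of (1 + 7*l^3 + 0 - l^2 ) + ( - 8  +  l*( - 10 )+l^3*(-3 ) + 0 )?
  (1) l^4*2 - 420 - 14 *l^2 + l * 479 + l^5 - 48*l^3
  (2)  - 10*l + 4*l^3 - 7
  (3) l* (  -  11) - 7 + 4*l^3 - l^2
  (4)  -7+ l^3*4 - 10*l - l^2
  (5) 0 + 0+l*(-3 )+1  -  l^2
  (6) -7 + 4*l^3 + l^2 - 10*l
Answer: 4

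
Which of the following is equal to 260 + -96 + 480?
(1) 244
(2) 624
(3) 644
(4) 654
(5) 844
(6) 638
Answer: 3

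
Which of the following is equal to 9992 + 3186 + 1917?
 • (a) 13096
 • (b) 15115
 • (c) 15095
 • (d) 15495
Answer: c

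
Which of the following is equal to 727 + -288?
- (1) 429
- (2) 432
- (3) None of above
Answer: 3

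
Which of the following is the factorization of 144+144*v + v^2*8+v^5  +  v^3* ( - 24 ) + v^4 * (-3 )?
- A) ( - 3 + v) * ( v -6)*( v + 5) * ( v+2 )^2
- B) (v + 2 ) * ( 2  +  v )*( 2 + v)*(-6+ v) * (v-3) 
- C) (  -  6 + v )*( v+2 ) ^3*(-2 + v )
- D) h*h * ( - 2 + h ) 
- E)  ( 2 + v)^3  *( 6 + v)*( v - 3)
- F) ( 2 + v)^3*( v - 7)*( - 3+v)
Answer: B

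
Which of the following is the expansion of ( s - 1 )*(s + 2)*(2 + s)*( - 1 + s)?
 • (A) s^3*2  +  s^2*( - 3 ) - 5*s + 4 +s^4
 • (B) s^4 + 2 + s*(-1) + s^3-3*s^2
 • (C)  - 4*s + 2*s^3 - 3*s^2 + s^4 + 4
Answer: C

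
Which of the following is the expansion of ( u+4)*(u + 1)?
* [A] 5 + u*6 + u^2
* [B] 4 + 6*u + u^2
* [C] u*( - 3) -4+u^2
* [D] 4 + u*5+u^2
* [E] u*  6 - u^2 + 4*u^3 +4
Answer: D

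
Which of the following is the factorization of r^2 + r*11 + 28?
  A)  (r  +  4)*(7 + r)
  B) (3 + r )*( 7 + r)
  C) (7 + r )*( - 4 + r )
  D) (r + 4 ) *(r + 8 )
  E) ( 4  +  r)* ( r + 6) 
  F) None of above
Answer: A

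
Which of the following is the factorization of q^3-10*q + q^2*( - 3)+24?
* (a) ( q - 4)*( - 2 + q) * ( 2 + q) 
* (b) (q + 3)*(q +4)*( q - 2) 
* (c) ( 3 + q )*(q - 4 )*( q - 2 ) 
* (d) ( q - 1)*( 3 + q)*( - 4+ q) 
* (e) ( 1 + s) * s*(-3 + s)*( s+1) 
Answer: c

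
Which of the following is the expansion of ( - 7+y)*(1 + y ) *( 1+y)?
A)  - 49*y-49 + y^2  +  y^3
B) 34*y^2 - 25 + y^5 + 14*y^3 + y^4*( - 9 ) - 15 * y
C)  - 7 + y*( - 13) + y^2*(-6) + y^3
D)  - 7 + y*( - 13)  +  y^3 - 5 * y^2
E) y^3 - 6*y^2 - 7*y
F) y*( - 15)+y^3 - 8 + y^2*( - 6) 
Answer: D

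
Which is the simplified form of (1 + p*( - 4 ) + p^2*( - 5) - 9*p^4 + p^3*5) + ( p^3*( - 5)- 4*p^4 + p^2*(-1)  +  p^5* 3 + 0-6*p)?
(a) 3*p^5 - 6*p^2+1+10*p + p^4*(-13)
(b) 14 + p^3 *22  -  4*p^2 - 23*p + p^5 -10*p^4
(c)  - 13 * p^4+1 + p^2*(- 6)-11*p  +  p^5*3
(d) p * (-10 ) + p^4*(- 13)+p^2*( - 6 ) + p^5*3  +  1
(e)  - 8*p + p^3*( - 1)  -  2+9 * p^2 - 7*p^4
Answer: d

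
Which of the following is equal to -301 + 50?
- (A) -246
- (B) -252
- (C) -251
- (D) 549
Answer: C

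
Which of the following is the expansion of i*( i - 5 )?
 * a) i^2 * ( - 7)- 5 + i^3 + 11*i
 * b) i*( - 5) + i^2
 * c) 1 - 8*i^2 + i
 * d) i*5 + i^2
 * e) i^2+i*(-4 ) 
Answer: b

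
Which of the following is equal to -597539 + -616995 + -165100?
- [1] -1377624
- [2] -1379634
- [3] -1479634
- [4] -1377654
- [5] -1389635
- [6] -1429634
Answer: 2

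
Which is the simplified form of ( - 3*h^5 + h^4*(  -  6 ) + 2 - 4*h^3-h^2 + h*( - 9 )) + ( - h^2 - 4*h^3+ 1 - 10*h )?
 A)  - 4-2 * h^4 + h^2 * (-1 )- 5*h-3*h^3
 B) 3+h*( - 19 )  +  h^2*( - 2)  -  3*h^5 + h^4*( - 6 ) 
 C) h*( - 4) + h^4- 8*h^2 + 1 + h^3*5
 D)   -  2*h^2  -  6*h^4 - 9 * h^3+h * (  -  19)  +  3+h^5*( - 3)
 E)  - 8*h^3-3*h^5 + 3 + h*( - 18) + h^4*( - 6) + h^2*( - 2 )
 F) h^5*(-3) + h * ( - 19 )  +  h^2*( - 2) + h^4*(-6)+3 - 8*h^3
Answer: F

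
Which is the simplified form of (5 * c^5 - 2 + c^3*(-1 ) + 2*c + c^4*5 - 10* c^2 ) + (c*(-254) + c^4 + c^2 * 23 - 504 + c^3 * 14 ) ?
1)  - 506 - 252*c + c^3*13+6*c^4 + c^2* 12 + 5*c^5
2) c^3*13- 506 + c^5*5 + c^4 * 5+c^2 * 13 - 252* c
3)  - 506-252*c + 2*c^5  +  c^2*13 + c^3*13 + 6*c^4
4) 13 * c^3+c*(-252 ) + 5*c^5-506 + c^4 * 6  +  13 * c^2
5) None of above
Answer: 4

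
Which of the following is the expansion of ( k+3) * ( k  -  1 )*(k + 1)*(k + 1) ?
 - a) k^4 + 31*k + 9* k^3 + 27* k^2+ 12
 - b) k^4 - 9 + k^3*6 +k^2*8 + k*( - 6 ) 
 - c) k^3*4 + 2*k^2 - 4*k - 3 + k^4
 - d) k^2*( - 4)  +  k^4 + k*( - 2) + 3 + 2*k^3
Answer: c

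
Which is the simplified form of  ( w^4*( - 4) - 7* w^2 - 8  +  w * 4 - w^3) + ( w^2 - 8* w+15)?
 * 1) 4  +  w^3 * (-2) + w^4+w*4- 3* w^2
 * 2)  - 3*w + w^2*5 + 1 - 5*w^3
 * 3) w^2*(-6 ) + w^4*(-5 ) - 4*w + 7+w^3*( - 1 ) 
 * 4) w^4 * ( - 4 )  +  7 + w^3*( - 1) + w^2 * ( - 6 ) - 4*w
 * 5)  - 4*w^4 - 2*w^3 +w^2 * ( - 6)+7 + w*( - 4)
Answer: 4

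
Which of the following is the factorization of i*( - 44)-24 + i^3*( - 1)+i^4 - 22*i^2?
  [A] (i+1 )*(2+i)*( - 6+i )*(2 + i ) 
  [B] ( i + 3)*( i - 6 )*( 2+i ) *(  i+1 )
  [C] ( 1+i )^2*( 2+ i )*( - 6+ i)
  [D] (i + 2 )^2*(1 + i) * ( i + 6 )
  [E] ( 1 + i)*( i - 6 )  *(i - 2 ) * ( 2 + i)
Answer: A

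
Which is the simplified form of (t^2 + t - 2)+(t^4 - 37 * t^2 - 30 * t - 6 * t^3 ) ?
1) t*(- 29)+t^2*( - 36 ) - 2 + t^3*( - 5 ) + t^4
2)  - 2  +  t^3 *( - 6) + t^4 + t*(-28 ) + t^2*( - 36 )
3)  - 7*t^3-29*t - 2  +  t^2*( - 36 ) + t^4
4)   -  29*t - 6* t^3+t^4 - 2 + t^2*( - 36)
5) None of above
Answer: 4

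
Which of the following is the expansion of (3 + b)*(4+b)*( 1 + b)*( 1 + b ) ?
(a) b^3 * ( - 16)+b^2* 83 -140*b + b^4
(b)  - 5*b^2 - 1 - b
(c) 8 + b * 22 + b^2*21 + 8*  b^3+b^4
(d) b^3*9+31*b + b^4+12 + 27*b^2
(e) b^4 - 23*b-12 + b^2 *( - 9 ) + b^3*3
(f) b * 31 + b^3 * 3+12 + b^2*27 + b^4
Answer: d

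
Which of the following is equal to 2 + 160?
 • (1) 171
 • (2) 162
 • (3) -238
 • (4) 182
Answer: 2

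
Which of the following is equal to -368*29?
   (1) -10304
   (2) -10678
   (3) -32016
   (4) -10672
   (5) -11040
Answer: 4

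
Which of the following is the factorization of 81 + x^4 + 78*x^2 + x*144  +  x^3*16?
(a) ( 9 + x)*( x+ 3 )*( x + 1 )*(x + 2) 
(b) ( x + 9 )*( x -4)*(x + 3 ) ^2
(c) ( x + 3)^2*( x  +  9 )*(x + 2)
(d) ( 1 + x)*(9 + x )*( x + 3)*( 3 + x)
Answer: d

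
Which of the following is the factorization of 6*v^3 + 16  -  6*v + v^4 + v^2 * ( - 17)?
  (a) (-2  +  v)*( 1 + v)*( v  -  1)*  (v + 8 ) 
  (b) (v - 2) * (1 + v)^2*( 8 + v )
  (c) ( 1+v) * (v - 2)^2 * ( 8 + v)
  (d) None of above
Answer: a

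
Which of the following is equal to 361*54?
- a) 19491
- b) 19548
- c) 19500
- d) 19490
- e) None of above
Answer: e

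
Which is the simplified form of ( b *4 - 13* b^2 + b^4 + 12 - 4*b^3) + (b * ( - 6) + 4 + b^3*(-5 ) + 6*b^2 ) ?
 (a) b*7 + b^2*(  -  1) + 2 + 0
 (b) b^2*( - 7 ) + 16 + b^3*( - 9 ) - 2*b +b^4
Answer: b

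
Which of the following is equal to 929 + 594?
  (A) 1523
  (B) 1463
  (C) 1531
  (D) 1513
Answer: A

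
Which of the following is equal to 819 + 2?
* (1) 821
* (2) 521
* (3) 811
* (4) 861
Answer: 1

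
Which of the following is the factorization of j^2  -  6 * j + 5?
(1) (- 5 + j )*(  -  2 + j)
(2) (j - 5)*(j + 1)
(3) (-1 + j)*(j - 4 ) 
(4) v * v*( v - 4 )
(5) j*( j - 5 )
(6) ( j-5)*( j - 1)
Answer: 6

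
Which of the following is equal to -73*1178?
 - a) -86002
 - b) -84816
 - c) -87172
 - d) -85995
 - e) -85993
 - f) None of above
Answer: f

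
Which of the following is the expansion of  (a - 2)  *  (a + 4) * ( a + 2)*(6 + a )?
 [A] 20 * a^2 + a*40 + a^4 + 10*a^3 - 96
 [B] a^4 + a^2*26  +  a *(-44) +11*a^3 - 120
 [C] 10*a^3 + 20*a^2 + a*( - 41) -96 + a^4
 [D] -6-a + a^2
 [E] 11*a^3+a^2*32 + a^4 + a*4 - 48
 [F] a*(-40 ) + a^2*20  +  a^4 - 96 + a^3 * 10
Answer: F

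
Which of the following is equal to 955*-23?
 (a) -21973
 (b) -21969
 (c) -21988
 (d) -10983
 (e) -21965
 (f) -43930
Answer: e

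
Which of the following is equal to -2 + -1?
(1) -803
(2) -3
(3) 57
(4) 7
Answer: 2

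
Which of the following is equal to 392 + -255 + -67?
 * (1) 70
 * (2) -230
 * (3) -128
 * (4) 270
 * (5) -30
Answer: 1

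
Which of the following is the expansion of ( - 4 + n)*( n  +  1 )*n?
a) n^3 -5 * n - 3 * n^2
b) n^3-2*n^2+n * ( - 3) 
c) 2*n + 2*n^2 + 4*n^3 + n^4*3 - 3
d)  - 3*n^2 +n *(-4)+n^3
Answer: d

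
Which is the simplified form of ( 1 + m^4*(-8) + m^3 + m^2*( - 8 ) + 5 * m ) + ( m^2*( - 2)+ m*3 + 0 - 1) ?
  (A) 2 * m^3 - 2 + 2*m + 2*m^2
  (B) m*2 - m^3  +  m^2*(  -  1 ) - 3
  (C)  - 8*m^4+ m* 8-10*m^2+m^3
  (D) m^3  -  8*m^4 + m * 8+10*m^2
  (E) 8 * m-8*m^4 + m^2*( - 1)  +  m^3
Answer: C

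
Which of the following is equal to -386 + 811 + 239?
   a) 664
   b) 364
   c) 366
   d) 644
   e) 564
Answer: a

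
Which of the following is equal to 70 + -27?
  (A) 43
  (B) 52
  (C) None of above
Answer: A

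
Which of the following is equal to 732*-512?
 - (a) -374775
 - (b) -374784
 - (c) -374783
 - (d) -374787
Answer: b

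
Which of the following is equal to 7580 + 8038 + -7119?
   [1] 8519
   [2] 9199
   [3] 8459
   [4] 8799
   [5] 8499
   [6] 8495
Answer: 5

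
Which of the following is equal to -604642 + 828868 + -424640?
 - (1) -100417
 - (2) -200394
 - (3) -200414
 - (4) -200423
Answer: 3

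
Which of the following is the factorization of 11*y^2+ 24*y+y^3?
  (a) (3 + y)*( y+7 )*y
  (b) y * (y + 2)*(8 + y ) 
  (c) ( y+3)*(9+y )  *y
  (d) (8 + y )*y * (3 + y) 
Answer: d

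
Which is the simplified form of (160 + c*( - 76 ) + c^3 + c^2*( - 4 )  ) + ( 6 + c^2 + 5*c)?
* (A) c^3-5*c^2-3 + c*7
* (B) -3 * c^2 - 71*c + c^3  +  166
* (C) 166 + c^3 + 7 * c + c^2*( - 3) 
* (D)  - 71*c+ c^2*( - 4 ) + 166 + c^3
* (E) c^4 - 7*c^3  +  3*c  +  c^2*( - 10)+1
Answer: B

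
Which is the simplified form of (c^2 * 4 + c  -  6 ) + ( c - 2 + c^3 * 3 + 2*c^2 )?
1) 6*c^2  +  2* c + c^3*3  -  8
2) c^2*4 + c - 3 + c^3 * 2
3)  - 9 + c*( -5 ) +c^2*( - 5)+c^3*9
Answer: 1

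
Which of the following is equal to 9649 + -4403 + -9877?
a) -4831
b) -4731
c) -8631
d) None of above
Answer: d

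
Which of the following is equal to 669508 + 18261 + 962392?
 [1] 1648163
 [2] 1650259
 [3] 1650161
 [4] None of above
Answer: 3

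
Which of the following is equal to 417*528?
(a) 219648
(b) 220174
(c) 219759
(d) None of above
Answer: d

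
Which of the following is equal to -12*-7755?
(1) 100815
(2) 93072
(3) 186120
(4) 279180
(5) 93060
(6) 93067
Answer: 5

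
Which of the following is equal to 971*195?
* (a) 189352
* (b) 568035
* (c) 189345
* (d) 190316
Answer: c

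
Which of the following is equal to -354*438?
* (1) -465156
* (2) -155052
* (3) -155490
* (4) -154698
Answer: 2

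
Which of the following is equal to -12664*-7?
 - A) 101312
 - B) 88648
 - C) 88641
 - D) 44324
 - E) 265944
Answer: B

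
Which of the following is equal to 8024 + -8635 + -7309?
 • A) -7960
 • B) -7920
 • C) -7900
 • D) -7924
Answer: B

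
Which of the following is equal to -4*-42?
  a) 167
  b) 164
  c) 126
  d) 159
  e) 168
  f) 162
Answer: e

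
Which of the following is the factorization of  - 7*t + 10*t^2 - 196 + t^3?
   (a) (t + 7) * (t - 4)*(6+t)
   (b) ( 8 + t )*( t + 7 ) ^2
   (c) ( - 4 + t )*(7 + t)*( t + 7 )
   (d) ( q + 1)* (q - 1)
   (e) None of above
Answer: c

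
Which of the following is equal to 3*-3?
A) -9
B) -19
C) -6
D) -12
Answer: A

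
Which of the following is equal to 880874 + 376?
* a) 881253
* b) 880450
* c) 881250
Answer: c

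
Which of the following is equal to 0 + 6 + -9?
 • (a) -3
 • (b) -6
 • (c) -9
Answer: a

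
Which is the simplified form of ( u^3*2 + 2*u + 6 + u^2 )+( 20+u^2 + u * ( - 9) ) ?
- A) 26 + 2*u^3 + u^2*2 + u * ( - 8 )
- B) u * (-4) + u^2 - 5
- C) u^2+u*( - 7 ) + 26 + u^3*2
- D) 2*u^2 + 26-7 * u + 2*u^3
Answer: D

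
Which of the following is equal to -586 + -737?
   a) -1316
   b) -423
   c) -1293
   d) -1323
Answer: d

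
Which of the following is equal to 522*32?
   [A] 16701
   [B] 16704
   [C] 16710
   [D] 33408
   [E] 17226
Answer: B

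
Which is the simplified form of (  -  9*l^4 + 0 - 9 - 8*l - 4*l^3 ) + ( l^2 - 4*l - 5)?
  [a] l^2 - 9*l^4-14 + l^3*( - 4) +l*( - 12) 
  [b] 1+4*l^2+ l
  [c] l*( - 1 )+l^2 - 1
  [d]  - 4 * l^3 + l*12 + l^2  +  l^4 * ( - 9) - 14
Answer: a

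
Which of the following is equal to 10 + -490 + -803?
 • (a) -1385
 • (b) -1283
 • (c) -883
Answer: b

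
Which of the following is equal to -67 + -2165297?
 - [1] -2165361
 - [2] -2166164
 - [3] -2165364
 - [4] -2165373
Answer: 3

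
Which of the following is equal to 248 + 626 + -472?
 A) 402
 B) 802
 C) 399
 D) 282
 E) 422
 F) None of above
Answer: A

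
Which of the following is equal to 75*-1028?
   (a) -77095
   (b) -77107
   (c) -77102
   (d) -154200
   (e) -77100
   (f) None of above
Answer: e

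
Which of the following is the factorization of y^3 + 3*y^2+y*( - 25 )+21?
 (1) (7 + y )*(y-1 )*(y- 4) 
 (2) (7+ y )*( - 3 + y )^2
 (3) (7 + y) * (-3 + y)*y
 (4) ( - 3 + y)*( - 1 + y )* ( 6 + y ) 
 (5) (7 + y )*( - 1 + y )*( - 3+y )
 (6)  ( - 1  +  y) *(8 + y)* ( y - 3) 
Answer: 5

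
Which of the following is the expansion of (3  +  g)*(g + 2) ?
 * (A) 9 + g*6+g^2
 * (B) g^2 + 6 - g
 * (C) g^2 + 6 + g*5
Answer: C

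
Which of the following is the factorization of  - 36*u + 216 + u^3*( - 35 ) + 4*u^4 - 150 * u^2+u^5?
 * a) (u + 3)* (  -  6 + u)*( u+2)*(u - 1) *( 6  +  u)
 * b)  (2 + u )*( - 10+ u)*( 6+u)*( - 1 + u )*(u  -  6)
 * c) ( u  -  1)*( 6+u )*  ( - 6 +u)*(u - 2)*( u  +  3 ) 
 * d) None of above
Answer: a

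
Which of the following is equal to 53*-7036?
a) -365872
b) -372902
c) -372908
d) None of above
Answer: c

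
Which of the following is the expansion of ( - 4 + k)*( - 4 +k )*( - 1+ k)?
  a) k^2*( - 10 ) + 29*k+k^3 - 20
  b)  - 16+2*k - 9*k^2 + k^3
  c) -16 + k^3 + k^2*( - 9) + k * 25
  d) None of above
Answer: d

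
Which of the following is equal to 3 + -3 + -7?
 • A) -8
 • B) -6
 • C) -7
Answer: C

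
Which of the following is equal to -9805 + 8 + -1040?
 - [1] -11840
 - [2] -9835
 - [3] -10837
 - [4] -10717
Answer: 3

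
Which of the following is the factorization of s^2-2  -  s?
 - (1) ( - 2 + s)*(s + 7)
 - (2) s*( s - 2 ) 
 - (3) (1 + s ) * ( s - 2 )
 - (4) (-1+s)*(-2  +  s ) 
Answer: 3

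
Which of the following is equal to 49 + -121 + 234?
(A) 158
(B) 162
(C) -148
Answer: B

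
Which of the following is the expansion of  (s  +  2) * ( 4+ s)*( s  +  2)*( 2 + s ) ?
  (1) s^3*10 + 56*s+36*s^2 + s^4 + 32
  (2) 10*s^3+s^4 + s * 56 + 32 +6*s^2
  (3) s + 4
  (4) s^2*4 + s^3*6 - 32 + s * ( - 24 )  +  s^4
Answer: 1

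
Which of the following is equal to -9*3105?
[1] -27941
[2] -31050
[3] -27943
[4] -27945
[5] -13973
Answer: 4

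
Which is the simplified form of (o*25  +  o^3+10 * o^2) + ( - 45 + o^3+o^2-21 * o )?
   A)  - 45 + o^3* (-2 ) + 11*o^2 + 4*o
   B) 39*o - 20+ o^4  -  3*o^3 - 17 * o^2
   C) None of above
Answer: C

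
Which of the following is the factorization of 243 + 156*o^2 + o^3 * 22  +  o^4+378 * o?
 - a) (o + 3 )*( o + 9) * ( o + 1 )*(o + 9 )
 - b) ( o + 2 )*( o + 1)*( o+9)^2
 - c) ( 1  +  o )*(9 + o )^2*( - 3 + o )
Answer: a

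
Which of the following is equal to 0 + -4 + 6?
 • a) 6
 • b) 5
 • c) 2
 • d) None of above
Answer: c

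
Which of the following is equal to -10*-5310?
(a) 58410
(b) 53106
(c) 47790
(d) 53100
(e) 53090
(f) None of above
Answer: d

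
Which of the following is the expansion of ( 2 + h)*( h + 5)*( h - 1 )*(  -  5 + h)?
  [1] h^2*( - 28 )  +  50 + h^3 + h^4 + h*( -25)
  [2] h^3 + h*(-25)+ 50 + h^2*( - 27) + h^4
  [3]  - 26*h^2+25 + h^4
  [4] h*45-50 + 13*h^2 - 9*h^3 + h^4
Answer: 2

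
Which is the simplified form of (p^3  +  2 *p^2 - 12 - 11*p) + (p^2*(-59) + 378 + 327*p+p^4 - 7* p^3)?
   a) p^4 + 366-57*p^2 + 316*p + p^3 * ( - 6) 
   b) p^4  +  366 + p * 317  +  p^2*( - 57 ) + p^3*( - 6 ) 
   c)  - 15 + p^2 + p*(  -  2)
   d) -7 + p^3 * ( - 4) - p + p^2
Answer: a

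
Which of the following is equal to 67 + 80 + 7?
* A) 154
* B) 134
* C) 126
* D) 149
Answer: A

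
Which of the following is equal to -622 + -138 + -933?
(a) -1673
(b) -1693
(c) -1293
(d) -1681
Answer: b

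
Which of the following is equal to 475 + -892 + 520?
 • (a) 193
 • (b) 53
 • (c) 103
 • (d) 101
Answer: c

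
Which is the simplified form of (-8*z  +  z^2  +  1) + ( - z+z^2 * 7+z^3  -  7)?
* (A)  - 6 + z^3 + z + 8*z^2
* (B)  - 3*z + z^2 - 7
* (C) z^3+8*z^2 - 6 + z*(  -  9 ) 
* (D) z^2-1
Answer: C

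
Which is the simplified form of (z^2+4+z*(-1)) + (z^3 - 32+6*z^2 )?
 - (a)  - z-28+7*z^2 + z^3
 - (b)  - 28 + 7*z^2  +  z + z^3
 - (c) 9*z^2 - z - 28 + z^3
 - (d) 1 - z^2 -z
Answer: a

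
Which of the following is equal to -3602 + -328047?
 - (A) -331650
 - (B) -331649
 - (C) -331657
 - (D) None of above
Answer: B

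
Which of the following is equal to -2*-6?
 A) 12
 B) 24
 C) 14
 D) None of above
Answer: A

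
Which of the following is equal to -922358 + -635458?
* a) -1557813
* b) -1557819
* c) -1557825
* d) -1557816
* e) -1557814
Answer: d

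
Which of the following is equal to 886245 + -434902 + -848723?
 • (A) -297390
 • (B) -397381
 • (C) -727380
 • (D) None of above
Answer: D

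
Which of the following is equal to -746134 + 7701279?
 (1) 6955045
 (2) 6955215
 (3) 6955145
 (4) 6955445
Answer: 3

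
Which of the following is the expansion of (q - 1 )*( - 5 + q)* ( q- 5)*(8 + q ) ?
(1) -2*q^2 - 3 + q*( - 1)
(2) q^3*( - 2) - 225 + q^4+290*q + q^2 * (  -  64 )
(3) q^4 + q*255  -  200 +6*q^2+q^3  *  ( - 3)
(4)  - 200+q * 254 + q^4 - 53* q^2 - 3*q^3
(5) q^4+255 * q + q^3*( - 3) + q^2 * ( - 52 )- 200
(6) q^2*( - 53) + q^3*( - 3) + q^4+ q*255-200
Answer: 6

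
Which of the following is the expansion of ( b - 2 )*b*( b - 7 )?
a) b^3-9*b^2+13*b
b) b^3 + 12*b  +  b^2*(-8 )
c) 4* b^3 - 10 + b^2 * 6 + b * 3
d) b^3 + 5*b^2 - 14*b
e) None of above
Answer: e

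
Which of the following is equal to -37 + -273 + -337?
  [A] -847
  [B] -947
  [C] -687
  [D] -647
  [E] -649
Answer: D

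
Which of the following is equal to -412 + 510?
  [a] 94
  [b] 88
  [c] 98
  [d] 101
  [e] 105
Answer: c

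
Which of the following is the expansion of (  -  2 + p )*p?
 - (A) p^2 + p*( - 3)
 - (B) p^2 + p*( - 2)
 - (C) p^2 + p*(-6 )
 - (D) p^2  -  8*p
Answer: B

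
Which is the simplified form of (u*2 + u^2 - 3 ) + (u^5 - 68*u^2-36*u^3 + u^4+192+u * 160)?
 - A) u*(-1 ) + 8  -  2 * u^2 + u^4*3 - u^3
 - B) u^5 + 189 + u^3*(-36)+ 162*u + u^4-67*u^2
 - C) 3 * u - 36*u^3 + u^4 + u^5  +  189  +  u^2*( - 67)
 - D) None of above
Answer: B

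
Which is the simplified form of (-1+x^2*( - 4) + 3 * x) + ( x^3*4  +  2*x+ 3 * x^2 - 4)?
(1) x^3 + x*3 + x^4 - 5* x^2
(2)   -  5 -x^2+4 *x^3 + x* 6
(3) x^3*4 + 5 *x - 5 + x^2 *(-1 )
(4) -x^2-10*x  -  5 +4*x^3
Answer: 3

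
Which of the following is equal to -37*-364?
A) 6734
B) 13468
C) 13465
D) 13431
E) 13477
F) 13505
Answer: B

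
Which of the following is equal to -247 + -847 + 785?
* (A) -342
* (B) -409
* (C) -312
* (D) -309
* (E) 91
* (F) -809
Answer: D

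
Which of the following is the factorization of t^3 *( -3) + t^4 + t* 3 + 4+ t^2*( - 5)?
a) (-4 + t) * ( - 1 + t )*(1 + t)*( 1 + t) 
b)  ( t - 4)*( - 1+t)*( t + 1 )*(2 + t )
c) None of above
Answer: a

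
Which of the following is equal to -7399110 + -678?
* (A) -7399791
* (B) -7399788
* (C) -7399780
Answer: B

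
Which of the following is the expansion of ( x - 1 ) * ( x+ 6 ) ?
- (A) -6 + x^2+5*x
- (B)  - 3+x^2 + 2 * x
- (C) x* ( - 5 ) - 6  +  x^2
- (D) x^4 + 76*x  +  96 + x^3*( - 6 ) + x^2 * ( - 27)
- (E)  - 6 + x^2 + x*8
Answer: A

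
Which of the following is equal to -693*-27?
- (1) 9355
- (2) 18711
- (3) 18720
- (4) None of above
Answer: 2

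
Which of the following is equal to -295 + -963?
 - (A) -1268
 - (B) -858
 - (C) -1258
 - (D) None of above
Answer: C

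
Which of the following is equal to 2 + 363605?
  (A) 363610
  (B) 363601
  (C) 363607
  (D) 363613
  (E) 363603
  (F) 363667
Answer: C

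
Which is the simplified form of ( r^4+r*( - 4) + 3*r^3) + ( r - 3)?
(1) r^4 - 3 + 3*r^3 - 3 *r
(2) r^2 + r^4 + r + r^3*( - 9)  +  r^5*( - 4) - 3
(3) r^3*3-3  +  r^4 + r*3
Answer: 1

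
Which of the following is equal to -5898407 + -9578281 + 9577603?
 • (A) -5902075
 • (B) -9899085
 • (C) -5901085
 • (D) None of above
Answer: D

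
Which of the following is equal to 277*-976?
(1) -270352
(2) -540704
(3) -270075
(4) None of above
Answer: 1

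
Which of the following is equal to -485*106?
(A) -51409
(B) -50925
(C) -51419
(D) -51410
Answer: D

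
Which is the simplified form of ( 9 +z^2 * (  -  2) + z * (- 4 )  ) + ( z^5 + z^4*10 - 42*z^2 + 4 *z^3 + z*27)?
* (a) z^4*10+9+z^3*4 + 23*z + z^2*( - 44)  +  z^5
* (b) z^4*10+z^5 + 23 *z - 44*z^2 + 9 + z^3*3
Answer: a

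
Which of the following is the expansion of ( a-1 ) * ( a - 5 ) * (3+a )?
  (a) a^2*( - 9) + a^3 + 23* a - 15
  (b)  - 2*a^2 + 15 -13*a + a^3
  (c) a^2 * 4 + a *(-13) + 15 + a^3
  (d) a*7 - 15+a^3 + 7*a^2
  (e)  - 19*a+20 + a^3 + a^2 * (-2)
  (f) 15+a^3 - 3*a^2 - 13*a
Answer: f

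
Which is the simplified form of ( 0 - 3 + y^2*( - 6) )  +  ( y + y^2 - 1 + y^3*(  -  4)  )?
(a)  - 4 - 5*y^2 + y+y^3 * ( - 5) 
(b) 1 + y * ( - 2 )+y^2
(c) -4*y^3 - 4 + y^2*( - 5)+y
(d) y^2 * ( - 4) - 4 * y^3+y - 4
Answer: c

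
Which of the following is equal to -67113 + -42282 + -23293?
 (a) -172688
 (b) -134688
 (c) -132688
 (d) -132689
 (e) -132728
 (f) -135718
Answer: c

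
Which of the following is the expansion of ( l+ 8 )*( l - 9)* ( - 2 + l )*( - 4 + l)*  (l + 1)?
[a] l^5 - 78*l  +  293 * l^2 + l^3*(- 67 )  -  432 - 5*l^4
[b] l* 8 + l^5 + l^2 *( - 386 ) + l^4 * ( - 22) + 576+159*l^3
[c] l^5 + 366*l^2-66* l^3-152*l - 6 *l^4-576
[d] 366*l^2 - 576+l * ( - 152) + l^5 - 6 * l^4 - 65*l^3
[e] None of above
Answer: d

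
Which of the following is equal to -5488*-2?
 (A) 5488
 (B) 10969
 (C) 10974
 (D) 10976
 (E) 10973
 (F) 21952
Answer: D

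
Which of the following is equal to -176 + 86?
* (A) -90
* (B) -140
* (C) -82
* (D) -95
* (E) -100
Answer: A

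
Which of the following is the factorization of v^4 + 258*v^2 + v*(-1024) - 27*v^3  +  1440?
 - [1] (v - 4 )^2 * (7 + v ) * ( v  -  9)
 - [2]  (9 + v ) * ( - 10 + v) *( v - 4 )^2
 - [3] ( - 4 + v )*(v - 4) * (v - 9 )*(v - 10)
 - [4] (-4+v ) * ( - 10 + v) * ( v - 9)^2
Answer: 3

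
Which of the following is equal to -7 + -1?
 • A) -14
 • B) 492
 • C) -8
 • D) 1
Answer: C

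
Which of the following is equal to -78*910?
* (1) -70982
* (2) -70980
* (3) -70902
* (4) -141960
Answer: 2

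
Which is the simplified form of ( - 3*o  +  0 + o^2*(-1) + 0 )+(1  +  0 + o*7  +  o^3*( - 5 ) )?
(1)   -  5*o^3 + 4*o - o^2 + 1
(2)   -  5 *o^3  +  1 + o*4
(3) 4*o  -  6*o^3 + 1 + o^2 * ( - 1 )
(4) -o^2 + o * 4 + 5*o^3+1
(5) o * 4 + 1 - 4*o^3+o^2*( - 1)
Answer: 1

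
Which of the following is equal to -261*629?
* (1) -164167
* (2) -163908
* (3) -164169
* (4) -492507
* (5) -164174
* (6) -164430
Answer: 3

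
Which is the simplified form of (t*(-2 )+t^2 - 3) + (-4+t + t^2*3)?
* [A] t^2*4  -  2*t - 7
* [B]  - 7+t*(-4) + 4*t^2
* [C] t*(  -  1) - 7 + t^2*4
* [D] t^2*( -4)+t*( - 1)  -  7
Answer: C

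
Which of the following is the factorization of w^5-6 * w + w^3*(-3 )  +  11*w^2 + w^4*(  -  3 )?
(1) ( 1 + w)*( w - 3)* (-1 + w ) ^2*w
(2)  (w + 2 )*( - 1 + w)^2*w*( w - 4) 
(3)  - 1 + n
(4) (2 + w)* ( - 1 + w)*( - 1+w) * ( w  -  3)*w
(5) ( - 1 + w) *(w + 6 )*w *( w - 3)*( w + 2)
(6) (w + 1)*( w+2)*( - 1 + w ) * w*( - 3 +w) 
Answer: 4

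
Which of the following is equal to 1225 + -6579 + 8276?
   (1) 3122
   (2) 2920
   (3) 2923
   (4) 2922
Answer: 4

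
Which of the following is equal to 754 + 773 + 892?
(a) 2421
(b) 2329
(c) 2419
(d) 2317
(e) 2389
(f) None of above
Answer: c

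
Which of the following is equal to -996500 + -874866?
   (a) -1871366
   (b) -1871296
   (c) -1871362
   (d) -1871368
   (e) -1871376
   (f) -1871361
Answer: a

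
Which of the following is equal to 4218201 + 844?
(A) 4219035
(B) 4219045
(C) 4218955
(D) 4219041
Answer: B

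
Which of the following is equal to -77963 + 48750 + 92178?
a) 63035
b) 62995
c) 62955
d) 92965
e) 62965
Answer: e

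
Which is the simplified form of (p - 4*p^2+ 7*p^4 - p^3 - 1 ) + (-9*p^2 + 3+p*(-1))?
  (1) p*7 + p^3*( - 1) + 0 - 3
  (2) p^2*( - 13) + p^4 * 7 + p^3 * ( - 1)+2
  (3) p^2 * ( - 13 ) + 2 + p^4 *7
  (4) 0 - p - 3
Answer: 2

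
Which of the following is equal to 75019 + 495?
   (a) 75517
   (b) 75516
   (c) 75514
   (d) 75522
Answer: c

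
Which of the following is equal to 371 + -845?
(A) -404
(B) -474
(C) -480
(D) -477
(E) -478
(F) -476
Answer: B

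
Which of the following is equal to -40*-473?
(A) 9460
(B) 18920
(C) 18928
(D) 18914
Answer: B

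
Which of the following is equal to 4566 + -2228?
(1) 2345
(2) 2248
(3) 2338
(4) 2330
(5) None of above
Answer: 3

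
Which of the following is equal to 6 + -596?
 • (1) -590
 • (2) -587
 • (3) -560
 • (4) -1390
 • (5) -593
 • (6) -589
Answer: 1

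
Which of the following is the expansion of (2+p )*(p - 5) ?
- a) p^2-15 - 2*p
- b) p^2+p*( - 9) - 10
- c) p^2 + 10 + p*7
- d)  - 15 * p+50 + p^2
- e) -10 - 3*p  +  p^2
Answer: e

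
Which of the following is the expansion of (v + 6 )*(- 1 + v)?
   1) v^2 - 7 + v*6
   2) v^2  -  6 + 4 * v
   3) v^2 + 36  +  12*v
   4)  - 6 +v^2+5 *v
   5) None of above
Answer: 4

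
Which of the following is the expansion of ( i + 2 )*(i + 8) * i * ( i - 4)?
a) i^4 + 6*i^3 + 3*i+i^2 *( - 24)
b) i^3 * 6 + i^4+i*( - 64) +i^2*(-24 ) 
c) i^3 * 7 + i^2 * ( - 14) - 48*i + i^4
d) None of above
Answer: b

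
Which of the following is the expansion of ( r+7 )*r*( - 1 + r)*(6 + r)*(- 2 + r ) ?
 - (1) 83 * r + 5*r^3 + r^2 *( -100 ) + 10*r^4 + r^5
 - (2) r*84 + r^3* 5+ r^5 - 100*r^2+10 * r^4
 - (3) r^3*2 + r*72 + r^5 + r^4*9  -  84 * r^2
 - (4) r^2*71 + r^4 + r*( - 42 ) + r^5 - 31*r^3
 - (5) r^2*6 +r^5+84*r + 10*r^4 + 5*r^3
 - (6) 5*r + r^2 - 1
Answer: 2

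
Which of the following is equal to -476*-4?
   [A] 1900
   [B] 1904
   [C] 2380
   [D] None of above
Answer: B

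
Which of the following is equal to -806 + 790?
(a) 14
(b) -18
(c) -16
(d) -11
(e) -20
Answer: c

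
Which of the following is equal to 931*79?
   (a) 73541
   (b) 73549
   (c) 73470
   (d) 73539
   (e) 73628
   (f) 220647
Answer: b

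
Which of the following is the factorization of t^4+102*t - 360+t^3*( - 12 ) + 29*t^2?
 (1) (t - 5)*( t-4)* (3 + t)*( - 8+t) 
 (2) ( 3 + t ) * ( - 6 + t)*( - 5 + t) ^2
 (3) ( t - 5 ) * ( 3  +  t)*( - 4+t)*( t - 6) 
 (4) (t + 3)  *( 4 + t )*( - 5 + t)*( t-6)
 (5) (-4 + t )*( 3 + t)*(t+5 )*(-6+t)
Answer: 3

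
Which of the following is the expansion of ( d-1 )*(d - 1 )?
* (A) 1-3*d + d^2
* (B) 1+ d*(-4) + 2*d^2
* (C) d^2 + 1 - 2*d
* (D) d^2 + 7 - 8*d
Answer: C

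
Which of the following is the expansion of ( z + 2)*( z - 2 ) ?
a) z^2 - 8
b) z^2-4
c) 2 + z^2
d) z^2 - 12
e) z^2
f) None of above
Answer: b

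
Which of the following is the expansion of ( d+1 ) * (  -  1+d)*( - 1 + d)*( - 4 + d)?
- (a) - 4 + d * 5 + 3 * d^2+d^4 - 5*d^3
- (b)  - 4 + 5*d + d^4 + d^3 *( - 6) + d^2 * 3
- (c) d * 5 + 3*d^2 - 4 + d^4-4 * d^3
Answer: a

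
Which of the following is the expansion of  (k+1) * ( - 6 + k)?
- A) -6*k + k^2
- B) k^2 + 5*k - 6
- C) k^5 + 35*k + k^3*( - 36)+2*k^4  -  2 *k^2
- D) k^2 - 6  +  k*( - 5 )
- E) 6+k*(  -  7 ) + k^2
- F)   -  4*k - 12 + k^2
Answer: D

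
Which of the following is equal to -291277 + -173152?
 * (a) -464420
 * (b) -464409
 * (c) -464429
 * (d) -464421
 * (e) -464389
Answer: c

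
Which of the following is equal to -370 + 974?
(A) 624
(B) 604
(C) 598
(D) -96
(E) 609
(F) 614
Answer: B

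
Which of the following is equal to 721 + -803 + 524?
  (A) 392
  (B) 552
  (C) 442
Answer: C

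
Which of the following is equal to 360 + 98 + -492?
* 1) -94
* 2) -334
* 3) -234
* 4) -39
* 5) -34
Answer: 5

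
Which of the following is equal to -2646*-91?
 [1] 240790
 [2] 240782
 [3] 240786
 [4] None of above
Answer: 3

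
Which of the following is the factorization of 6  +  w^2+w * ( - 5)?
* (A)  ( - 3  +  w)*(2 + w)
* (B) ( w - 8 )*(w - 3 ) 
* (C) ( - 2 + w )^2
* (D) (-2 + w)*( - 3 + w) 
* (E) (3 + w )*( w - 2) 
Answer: D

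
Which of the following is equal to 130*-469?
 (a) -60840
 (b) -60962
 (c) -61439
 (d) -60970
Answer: d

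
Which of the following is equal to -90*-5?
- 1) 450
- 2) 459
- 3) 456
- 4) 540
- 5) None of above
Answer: 1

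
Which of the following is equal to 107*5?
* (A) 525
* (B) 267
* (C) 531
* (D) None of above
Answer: D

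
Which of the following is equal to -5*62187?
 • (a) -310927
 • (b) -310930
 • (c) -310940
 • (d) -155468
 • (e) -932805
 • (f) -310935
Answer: f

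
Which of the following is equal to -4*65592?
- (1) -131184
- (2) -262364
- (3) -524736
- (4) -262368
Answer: 4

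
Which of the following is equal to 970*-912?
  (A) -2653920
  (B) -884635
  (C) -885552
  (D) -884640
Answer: D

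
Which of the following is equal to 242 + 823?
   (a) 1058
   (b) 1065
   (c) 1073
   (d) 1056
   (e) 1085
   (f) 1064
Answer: b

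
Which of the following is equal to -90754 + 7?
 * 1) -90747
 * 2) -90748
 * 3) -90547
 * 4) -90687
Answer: 1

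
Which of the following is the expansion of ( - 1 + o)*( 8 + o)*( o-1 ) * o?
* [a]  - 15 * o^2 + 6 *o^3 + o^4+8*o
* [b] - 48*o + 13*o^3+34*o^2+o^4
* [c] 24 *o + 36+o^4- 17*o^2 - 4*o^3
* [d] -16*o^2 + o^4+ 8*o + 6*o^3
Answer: a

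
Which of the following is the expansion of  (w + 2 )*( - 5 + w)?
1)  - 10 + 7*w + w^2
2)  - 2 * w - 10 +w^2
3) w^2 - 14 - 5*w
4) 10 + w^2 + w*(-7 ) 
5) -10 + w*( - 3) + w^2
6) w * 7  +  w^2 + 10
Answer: 5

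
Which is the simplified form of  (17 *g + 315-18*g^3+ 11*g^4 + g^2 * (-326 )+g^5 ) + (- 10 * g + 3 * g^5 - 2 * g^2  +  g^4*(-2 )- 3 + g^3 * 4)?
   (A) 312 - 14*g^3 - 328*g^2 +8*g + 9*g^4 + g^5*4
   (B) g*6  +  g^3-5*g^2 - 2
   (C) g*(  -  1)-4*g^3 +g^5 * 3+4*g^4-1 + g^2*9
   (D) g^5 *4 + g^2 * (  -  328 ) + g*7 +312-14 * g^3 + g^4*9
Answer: D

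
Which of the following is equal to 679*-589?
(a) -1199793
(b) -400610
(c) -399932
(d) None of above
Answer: d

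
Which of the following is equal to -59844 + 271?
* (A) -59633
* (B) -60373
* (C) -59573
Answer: C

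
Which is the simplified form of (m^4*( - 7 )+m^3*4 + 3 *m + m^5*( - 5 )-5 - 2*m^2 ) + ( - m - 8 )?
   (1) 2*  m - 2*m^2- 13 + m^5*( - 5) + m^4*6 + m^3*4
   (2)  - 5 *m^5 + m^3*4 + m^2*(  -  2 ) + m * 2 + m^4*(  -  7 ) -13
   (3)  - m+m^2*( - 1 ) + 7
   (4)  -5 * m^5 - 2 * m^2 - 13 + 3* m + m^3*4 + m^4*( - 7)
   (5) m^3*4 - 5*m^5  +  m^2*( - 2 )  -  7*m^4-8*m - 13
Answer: 2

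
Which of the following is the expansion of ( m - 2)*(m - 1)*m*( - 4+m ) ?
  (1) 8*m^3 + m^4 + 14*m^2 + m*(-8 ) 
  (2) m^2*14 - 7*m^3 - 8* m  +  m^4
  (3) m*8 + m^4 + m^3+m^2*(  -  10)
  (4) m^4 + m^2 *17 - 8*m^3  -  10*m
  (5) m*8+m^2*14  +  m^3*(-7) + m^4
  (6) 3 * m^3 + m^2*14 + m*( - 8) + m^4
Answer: 2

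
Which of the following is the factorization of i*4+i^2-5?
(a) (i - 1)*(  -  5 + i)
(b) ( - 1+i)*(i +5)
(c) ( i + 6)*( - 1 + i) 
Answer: b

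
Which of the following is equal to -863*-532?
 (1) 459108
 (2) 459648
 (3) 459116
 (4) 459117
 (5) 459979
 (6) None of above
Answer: 3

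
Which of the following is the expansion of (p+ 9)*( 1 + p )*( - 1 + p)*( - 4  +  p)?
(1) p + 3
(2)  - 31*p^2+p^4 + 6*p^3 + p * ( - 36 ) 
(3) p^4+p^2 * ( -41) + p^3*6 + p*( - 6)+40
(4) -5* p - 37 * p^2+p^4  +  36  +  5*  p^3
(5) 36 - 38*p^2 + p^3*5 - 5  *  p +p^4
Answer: 4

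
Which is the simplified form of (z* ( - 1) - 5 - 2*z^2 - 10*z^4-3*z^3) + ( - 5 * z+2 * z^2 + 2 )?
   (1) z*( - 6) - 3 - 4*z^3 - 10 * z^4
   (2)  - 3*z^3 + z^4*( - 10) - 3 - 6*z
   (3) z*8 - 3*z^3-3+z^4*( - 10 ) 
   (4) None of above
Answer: 2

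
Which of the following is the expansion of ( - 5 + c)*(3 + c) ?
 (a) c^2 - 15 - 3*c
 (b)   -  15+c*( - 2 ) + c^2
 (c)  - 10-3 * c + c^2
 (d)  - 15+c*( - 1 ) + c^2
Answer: b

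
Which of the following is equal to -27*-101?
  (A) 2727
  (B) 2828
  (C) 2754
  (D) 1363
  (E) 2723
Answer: A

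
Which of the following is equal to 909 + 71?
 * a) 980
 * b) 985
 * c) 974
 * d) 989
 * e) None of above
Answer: a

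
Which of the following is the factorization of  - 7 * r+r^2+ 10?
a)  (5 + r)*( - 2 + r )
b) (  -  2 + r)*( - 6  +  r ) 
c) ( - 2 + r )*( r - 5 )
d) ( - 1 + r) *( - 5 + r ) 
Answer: c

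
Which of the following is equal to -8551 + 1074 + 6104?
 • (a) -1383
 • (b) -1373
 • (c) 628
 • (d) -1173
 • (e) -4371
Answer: b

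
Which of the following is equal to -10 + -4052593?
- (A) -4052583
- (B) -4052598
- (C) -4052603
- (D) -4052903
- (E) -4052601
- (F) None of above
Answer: C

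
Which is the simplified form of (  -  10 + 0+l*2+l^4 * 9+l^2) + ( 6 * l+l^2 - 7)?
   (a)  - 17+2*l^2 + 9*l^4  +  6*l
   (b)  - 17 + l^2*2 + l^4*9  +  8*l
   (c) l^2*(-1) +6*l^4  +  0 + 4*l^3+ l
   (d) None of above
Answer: b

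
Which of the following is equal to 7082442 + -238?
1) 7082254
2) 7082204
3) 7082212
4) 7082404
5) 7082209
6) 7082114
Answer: 2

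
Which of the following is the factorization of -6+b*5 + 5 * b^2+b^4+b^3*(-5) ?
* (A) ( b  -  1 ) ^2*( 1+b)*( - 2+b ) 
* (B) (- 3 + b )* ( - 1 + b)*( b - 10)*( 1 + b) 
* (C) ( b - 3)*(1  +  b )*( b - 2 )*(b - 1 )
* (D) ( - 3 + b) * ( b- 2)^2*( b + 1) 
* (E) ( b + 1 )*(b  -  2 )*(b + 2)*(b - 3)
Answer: C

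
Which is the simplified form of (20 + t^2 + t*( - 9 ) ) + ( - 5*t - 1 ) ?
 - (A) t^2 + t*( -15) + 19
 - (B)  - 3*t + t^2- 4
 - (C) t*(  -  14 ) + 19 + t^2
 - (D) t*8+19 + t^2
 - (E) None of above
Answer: C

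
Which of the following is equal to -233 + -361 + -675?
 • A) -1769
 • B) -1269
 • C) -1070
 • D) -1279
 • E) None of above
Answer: B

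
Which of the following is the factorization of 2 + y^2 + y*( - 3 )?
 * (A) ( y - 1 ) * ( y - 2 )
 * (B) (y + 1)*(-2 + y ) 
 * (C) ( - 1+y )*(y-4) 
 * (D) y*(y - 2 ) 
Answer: A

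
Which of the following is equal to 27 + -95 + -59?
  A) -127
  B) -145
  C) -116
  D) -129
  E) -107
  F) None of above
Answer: A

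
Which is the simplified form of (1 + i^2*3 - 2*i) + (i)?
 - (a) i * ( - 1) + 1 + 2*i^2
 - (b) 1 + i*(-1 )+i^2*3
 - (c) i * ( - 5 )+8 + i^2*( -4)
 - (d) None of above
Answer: b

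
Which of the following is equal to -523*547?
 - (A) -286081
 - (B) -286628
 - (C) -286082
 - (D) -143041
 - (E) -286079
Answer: A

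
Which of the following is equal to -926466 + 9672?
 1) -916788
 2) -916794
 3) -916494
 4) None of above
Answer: 2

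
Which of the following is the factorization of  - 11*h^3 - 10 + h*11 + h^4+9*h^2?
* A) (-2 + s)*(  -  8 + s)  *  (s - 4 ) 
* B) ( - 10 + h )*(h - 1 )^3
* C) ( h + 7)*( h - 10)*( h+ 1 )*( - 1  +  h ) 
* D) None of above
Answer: D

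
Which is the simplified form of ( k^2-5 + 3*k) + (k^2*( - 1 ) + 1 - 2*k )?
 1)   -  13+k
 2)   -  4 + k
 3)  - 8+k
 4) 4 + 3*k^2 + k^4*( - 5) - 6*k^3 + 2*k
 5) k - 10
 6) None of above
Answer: 2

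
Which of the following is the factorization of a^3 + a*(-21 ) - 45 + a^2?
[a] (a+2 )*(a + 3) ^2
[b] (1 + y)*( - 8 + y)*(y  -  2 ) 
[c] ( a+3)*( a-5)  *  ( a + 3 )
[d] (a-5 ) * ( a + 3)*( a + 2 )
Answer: c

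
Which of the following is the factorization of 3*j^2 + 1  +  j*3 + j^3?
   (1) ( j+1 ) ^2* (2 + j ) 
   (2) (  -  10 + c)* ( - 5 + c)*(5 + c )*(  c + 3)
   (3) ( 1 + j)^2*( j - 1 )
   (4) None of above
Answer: 4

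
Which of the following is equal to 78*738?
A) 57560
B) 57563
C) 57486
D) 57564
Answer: D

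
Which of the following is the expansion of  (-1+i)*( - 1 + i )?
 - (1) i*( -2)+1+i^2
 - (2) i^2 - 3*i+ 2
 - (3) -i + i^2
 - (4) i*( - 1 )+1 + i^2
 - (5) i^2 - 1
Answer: 1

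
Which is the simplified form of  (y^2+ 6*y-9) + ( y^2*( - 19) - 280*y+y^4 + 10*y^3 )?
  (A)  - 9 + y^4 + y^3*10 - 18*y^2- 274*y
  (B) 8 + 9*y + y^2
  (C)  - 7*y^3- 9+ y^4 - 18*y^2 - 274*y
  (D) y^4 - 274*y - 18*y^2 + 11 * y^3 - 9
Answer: A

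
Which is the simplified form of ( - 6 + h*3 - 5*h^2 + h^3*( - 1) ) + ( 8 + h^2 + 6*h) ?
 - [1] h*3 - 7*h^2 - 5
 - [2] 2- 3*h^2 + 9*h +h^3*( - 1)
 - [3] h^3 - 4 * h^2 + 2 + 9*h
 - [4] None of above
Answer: 4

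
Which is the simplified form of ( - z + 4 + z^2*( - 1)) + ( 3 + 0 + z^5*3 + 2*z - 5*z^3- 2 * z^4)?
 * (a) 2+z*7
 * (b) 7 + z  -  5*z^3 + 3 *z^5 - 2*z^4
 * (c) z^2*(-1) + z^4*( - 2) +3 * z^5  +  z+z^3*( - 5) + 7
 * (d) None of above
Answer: c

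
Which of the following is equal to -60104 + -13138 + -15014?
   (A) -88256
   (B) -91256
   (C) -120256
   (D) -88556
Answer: A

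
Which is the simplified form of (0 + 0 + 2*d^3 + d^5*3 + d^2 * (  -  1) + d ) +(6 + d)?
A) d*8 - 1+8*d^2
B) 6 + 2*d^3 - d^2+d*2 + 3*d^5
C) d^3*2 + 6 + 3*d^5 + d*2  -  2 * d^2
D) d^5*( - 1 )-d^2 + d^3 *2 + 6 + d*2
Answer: B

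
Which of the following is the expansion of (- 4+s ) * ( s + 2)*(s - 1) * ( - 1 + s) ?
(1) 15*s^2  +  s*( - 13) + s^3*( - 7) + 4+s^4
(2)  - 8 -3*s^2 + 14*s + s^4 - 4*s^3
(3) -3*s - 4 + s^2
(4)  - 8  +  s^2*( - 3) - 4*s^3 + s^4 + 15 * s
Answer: 2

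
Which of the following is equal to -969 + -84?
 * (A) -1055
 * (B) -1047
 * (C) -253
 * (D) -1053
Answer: D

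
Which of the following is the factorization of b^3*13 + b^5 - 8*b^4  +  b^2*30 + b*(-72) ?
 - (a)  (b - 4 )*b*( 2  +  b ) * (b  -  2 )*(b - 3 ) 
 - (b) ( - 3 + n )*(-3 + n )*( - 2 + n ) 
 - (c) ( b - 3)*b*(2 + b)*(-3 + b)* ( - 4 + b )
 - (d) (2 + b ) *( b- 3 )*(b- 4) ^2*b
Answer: c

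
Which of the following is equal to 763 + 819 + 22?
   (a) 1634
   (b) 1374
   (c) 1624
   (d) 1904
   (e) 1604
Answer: e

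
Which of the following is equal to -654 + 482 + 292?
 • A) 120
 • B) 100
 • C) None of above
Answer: A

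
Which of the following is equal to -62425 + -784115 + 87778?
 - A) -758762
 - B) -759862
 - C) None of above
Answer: A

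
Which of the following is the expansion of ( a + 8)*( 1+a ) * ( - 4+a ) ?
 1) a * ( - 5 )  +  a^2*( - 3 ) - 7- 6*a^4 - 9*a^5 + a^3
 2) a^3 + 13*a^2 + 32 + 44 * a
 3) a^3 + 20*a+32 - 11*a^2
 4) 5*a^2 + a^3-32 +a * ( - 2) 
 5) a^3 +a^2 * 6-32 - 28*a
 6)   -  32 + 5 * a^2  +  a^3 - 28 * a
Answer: 6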